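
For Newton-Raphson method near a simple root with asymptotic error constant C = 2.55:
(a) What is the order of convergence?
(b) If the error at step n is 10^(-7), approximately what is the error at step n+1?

(a) Newton-Raphson has quadratic (order 2) convergence near simple roots.
    This means |e_{n+1}| ≈ C|e_n|².

(b) With |e_n| = 10^(-7) and C = 2.55:
    |e_{n+1}| ≈ 2.55 × (10^(-7))² = 2.55 × 10^(-14)

(a) 2 (quadratic); (b) |e_{n+1}| ≈ 2.550e-14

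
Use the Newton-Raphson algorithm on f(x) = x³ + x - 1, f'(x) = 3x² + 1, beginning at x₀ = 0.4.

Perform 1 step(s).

f(x) = x³ + x - 1
f'(x) = 3x² + 1
x₀ = 0.4

Newton-Raphson formula: x_{n+1} = x_n - f(x_n)/f'(x_n)

Iteration 1:
  f(0.400000) = -0.536000
  f'(0.400000) = 1.480000
  x_1 = 0.400000 - (-0.536000)/1.480000 = 0.762162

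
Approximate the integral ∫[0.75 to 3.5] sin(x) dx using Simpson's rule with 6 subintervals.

f(x) = sin(x)
a = 0.75, b = 3.5, n = 6
h = (b - a)/n = 0.458333

Simpson's rule: (h/3)[f(x₀) + 4f(x₁) + 2f(x₂) + ... + f(xₙ)]

x_0 = 0.7500, f(x_0) = 0.681639, coefficient = 1
x_1 = 1.2083, f(x_1) = 0.935026, coefficient = 4
x_2 = 1.6667, f(x_2) = 0.995408, coefficient = 2
x_3 = 2.1250, f(x_3) = 0.850320, coefficient = 4
x_4 = 2.5833, f(x_4) = 0.529711, coefficient = 2
x_5 = 3.0417, f(x_5) = 0.099760, coefficient = 4
x_6 = 3.5000, f(x_6) = -0.350783, coefficient = 1

I ≈ (0.458333/3) × 10.921516 = 1.668565
Exact value: 1.668146
Error: 0.000419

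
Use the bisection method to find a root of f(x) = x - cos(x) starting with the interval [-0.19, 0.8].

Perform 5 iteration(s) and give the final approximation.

f(x) = x - cos(x)
Initial interval: [-0.19, 0.8]

Iteration 1:
  c_1 = (-0.190000 + 0.800000)/2 = 0.305000
  f(c_1) = f(0.305000) = -0.648847
  f(a) × f(c) ≥ 0, new interval: [0.305000, 0.800000]
Iteration 2:
  c_2 = (0.305000 + 0.800000)/2 = 0.552500
  f(c_2) = f(0.552500) = -0.298715
  f(a) × f(c) ≥ 0, new interval: [0.552500, 0.800000]
Iteration 3:
  c_3 = (0.552500 + 0.800000)/2 = 0.676250
  f(c_3) = f(0.676250) = -0.103675
  f(a) × f(c) ≥ 0, new interval: [0.676250, 0.800000]
Iteration 4:
  c_4 = (0.676250 + 0.800000)/2 = 0.738125
  f(c_4) = f(0.738125) = -0.001607
  f(a) × f(c) ≥ 0, new interval: [0.738125, 0.800000]
Iteration 5:
  c_5 = (0.738125 + 0.800000)/2 = 0.769062
  f(c_5) = f(0.769062) = 0.050500
  f(a) × f(c) < 0, new interval: [0.738125, 0.769062]

After 5 iteration(s), the approximation is c_5 = 0.769062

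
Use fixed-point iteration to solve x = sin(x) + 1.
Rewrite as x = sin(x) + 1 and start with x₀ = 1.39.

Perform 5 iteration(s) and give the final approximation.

Equation: x = sin(x) + 1
Fixed-point form: x = sin(x) + 1
x₀ = 1.39

x_1 = g(1.390000) = 1.983701
x_2 = g(1.983701) = 1.915959
x_3 = g(1.915959) = 1.941020
x_4 = g(1.941020) = 1.932246
x_5 = g(1.932246) = 1.935385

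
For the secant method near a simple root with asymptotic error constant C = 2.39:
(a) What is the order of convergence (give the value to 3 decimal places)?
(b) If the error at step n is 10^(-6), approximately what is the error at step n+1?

(a) Secant method has superlinear convergence with order φ = (1+√5)/2 ≈ 1.618.
    This means |e_{n+1}| ≈ C|e_n|^1.618.

(b) With |e_n| = 10^(-6) and C = 2.39:
    |e_{n+1}| ≈ 2.39 × (10^(-6))^1.618 = 2.39 × 10^(-9.71)

(a) ≈ 1.618 (golden ratio); (b) |e_{n+1}| ≈ 4.679e-10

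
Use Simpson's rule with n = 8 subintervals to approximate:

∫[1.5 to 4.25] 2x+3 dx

f(x) = 2x+3
a = 1.5, b = 4.25, n = 8
h = (b - a)/n = 0.343750

Simpson's rule: (h/3)[f(x₀) + 4f(x₁) + 2f(x₂) + ... + f(xₙ)]

x_0 = 1.5000, f(x_0) = 6.000000, coefficient = 1
x_1 = 1.8438, f(x_1) = 6.687500, coefficient = 4
x_2 = 2.1875, f(x_2) = 7.375000, coefficient = 2
x_3 = 2.5312, f(x_3) = 8.062500, coefficient = 4
x_4 = 2.8750, f(x_4) = 8.750000, coefficient = 2
x_5 = 3.2188, f(x_5) = 9.437500, coefficient = 4
x_6 = 3.5625, f(x_6) = 10.125000, coefficient = 2
x_7 = 3.9062, f(x_7) = 10.812500, coefficient = 4
x_8 = 4.2500, f(x_8) = 11.500000, coefficient = 1

I ≈ (0.343750/3) × 210.000000 = 24.062500
Exact value: 24.062500
Error: 0.000000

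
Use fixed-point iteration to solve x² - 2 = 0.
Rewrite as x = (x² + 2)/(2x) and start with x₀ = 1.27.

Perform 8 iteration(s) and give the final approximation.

Equation: x² - 2 = 0
Fixed-point form: x = (x² + 2)/(2x)
x₀ = 1.27

x_1 = g(1.270000) = 1.422402
x_2 = g(1.422402) = 1.414237
x_3 = g(1.414237) = 1.414214
x_4 = g(1.414214) = 1.414214
x_5 = g(1.414214) = 1.414214
x_6 = g(1.414214) = 1.414214
x_7 = g(1.414214) = 1.414214
x_8 = g(1.414214) = 1.414214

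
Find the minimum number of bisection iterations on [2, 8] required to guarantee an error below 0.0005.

We need (b-a)/2^n ≤ 0.0005
(8 - 2)/2^n ≤ 0.0005
6/2^n ≤ 0.0005
2^n ≥ 12000
n ≥ log₂(12000) = 13.55
n ≥ 14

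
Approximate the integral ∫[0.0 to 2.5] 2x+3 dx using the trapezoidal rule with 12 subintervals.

f(x) = 2x+3
a = 0.0, b = 2.5, n = 12
h = (b - a)/n = 0.208333

Trapezoidal rule: (h/2)[f(x₀) + 2f(x₁) + 2f(x₂) + ... + f(xₙ)]

x_0 = 0.0000, f(x_0) = 3.000000, coefficient = 1
x_1 = 0.2083, f(x_1) = 3.416667, coefficient = 2
x_2 = 0.4167, f(x_2) = 3.833333, coefficient = 2
x_3 = 0.6250, f(x_3) = 4.250000, coefficient = 2
x_4 = 0.8333, f(x_4) = 4.666667, coefficient = 2
x_5 = 1.0417, f(x_5) = 5.083333, coefficient = 2
x_6 = 1.2500, f(x_6) = 5.500000, coefficient = 2
x_7 = 1.4583, f(x_7) = 5.916667, coefficient = 2
x_8 = 1.6667, f(x_8) = 6.333333, coefficient = 2
x_9 = 1.8750, f(x_9) = 6.750000, coefficient = 2
x_10 = 2.0833, f(x_10) = 7.166667, coefficient = 2
x_11 = 2.2917, f(x_11) = 7.583333, coefficient = 2
x_12 = 2.5000, f(x_12) = 8.000000, coefficient = 1

I ≈ (0.208333/2) × 132.000000 = 13.750000
Exact value: 13.750000
Error: 0.000000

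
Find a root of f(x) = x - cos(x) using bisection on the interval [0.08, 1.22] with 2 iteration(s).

f(x) = x - cos(x)
Initial interval: [0.08, 1.22]

Iteration 1:
  c_1 = (0.080000 + 1.220000)/2 = 0.650000
  f(c_1) = f(0.650000) = -0.146084
  f(a) × f(c) ≥ 0, new interval: [0.650000, 1.220000]
Iteration 2:
  c_2 = (0.650000 + 1.220000)/2 = 0.935000
  f(c_2) = f(0.935000) = 0.341182
  f(a) × f(c) < 0, new interval: [0.650000, 0.935000]

After 2 iteration(s), the approximation is c_2 = 0.935000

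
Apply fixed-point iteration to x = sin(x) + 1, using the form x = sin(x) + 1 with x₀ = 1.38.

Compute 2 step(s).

Equation: x = sin(x) + 1
Fixed-point form: x = sin(x) + 1
x₀ = 1.38

x_1 = g(1.380000) = 1.981854
x_2 = g(1.981854) = 1.916699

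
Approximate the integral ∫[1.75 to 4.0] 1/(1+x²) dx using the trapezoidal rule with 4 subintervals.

f(x) = 1/(1+x²)
a = 1.75, b = 4.0, n = 4
h = (b - a)/n = 0.562500

Trapezoidal rule: (h/2)[f(x₀) + 2f(x₁) + 2f(x₂) + ... + f(xₙ)]

x_0 = 1.7500, f(x_0) = 0.246154, coefficient = 1
x_1 = 2.3125, f(x_1) = 0.157538, coefficient = 2
x_2 = 2.8750, f(x_2) = 0.107926, coefficient = 2
x_3 = 3.4375, f(x_3) = 0.078025, coefficient = 2
x_4 = 4.0000, f(x_4) = 0.058824, coefficient = 1

I ≈ (0.562500/2) × 0.991956 = 0.278988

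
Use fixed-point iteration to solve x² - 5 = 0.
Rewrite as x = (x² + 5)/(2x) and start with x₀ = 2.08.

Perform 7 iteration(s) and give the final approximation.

Equation: x² - 5 = 0
Fixed-point form: x = (x² + 5)/(2x)
x₀ = 2.08

x_1 = g(2.080000) = 2.241923
x_2 = g(2.241923) = 2.236076
x_3 = g(2.236076) = 2.236068
x_4 = g(2.236068) = 2.236068
x_5 = g(2.236068) = 2.236068
x_6 = g(2.236068) = 2.236068
x_7 = g(2.236068) = 2.236068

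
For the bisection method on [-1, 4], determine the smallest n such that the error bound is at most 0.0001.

We need (b-a)/2^n ≤ 0.0001
(4 - (-1))/2^n ≤ 0.0001
5/2^n ≤ 0.0001
2^n ≥ 50000
n ≥ log₂(50000) = 15.61
n ≥ 16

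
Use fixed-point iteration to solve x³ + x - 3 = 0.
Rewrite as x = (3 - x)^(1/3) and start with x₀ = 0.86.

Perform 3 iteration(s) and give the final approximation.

Equation: x³ + x - 3 = 0
Fixed-point form: x = (3 - x)^(1/3)
x₀ = 0.86

x_1 = g(0.860000) = 1.288659
x_2 = g(1.288659) = 1.196131
x_3 = g(1.196131) = 1.217311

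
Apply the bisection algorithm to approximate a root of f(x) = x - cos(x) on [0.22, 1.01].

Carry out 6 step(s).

f(x) = x - cos(x)
Initial interval: [0.22, 1.01]

Iteration 1:
  c_1 = (0.220000 + 1.010000)/2 = 0.615000
  f(c_1) = f(0.615000) = -0.201773
  f(a) × f(c) ≥ 0, new interval: [0.615000, 1.010000]
Iteration 2:
  c_2 = (0.615000 + 1.010000)/2 = 0.812500
  f(c_2) = f(0.812500) = 0.124814
  f(a) × f(c) < 0, new interval: [0.615000, 0.812500]
Iteration 3:
  c_3 = (0.615000 + 0.812500)/2 = 0.713750
  f(c_3) = f(0.713750) = -0.042162
  f(a) × f(c) ≥ 0, new interval: [0.713750, 0.812500]
Iteration 4:
  c_4 = (0.713750 + 0.812500)/2 = 0.763125
  f(c_4) = f(0.763125) = 0.040445
  f(a) × f(c) < 0, new interval: [0.713750, 0.763125]
Iteration 5:
  c_5 = (0.713750 + 0.763125)/2 = 0.738438
  f(c_5) = f(0.738438) = -0.001084
  f(a) × f(c) ≥ 0, new interval: [0.738438, 0.763125]
Iteration 6:
  c_6 = (0.738438 + 0.763125)/2 = 0.750781
  f(c_6) = f(0.750781) = 0.019625
  f(a) × f(c) < 0, new interval: [0.738438, 0.750781]

After 6 iteration(s), the approximation is c_6 = 0.750781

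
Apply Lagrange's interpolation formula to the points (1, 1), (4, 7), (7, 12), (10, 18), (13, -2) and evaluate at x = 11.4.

Lagrange interpolation formula:
P(x) = Σ yᵢ × Lᵢ(x)
where Lᵢ(x) = Π_{j≠i} (x - xⱼ)/(xᵢ - xⱼ)

L_0(11.4) = (11.4 - 4)/(1 - 4) × (11.4 - 7)/(1 - 7) × (11.4 - 10)/(1 - 10) × (11.4 - 13)/(1 - 13) = -0.037518
L_1(11.4) = (11.4 - 1)/(4 - 1) × (11.4 - 7)/(4 - 7) × (11.4 - 10)/(4 - 10) × (11.4 - 13)/(4 - 13) = 0.210910
L_2(11.4) = (11.4 - 1)/(7 - 1) × (11.4 - 4)/(7 - 4) × (11.4 - 10)/(7 - 10) × (11.4 - 13)/(7 - 13) = -0.532069
L_3(11.4) = (11.4 - 1)/(10 - 1) × (11.4 - 4)/(10 - 4) × (11.4 - 7)/(10 - 7) × (11.4 - 13)/(10 - 13) = 1.114812
L_4(11.4) = (11.4 - 1)/(13 - 1) × (11.4 - 4)/(13 - 4) × (11.4 - 7)/(13 - 7) × (11.4 - 10)/(13 - 10) = 0.243865

P(11.4) = 1×L_0(11.4) + 7×L_1(11.4) + 12×L_2(11.4) + 18×L_3(11.4) + (-2)×L_4(11.4)
P(11.4) = 14.632902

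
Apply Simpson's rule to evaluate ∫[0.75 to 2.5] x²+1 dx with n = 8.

f(x) = x²+1
a = 0.75, b = 2.5, n = 8
h = (b - a)/n = 0.218750

Simpson's rule: (h/3)[f(x₀) + 4f(x₁) + 2f(x₂) + ... + f(xₙ)]

x_0 = 0.7500, f(x_0) = 1.562500, coefficient = 1
x_1 = 0.9688, f(x_1) = 1.938477, coefficient = 4
x_2 = 1.1875, f(x_2) = 2.410156, coefficient = 2
x_3 = 1.4062, f(x_3) = 2.977539, coefficient = 4
x_4 = 1.6250, f(x_4) = 3.640625, coefficient = 2
x_5 = 1.8438, f(x_5) = 4.399414, coefficient = 4
x_6 = 2.0625, f(x_6) = 5.253906, coefficient = 2
x_7 = 2.2812, f(x_7) = 6.204102, coefficient = 4
x_8 = 2.5000, f(x_8) = 7.250000, coefficient = 1

I ≈ (0.218750/3) × 93.500000 = 6.817708
Exact value: 6.817708
Error: 0.000000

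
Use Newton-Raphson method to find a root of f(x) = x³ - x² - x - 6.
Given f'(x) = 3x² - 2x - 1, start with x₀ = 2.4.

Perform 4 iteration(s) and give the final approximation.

f(x) = x³ - x² - x - 6
f'(x) = 3x² - 2x - 1
x₀ = 2.4

Newton-Raphson formula: x_{n+1} = x_n - f(x_n)/f'(x_n)

Iteration 1:
  f(2.400000) = -0.336000
  f'(2.400000) = 11.480000
  x_1 = 2.400000 - (-0.336000)/11.480000 = 2.429268
Iteration 2:
  f(2.429268) = 0.005336
  f'(2.429268) = 11.845497
  x_2 = 2.429268 - 0.005336/11.845497 = 2.428818
Iteration 3:
  f(2.428818) = 0.000001
  f'(2.428818) = 11.839832
  x_3 = 2.428818 - 0.000001/11.839832 = 2.428818
Iteration 4:
  f(2.428818) = 0.000000
  f'(2.428818) = 11.839831
  x_4 = 2.428818 - 0.000000/11.839831 = 2.428818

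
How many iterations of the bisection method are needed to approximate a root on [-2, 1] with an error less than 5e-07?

We need (b-a)/2^n ≤ 5e-07
(1 - (-2))/2^n ≤ 5e-07
3/2^n ≤ 5e-07
2^n ≥ 6000000
n ≥ log₂(6000000) = 22.52
n ≥ 23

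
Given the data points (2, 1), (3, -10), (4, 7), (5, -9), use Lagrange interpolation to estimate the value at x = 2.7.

Lagrange interpolation formula:
P(x) = Σ yᵢ × Lᵢ(x)
where Lᵢ(x) = Π_{j≠i} (x - xⱼ)/(xᵢ - xⱼ)

L_0(2.7) = (2.7 - 3)/(2 - 3) × (2.7 - 4)/(2 - 4) × (2.7 - 5)/(2 - 5) = 0.149500
L_1(2.7) = (2.7 - 2)/(3 - 2) × (2.7 - 4)/(3 - 4) × (2.7 - 5)/(3 - 5) = 1.046500
L_2(2.7) = (2.7 - 2)/(4 - 2) × (2.7 - 3)/(4 - 3) × (2.7 - 5)/(4 - 5) = -0.241500
L_3(2.7) = (2.7 - 2)/(5 - 2) × (2.7 - 3)/(5 - 3) × (2.7 - 4)/(5 - 4) = 0.045500

P(2.7) = 1×L_0(2.7) + (-10)×L_1(2.7) + 7×L_2(2.7) + (-9)×L_3(2.7)
P(2.7) = -12.415500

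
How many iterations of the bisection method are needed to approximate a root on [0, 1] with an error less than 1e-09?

We need (b-a)/2^n ≤ 1e-09
(1 - 0)/2^n ≤ 1e-09
1/2^n ≤ 1e-09
2^n ≥ 1000000000
n ≥ log₂(1000000000) = 29.90
n ≥ 30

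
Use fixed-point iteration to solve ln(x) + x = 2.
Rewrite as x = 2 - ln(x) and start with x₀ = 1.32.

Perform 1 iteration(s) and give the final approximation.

Equation: ln(x) + x = 2
Fixed-point form: x = 2 - ln(x)
x₀ = 1.32

x_1 = g(1.320000) = 1.722368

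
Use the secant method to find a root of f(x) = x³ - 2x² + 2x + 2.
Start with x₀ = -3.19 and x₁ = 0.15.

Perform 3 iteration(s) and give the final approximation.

f(x) = x³ - 2x² + 2x + 2
x₀ = -3.19, x₁ = 0.15

Secant formula: x_{n+1} = x_n - f(x_n)(x_n - x_{n-1})/(f(x_n) - f(x_{n-1}))

Iteration 1:
  f(-3.190000) = -57.193959
  f(0.150000) = 2.258375
  x_2 = 0.150000 - 2.258375×(0.150000 - (-3.190000))/(2.258375 - (-57.193959))
       = 0.023126
Iteration 2:
  f(0.150000) = 2.258375
  f(0.023126) = 2.045194
  x_3 = 0.023126 - 2.045194×(0.023126 - 0.150000)/(2.045194 - 2.258375)
       = -1.194069
Iteration 3:
  f(0.023126) = 2.045194
  f(-1.194069) = -4.942244
  x_4 = -1.194069 - (-4.942244)×(-1.194069 - 0.023126)/(-4.942244 - 2.045194)
       = -0.333142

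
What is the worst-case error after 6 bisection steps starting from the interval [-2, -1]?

Bisection error bound: |error| ≤ (b-a)/2^n
|error| ≤ (-1 - (-2))/2^6 = 1/2^6
|error| ≤ 0.0156250000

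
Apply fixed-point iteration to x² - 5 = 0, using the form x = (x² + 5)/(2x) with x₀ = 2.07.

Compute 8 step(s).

Equation: x² - 5 = 0
Fixed-point form: x = (x² + 5)/(2x)
x₀ = 2.07

x_1 = g(2.070000) = 2.242729
x_2 = g(2.242729) = 2.236078
x_3 = g(2.236078) = 2.236068
x_4 = g(2.236068) = 2.236068
x_5 = g(2.236068) = 2.236068
x_6 = g(2.236068) = 2.236068
x_7 = g(2.236068) = 2.236068
x_8 = g(2.236068) = 2.236068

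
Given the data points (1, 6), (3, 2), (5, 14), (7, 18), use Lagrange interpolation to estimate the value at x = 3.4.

Lagrange interpolation formula:
P(x) = Σ yᵢ × Lᵢ(x)
where Lᵢ(x) = Π_{j≠i} (x - xⱼ)/(xᵢ - xⱼ)

L_0(3.4) = (3.4 - 3)/(1 - 3) × (3.4 - 5)/(1 - 5) × (3.4 - 7)/(1 - 7) = -0.048000
L_1(3.4) = (3.4 - 1)/(3 - 1) × (3.4 - 5)/(3 - 5) × (3.4 - 7)/(3 - 7) = 0.864000
L_2(3.4) = (3.4 - 1)/(5 - 1) × (3.4 - 3)/(5 - 3) × (3.4 - 7)/(5 - 7) = 0.216000
L_3(3.4) = (3.4 - 1)/(7 - 1) × (3.4 - 3)/(7 - 3) × (3.4 - 5)/(7 - 5) = -0.032000

P(3.4) = 6×L_0(3.4) + 2×L_1(3.4) + 14×L_2(3.4) + 18×L_3(3.4)
P(3.4) = 3.888000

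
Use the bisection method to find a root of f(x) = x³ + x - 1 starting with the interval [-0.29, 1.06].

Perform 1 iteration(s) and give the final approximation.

f(x) = x³ + x - 1
Initial interval: [-0.29, 1.06]

Iteration 1:
  c_1 = (-0.290000 + 1.060000)/2 = 0.385000
  f(c_1) = f(0.385000) = -0.557933
  f(a) × f(c) ≥ 0, new interval: [0.385000, 1.060000]

After 1 iteration(s), the approximation is c_1 = 0.385000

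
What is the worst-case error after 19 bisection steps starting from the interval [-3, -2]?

Bisection error bound: |error| ≤ (b-a)/2^n
|error| ≤ (-2 - (-3))/2^19 = 1/2^19
|error| ≤ 0.0000019073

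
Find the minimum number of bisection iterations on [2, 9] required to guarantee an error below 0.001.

We need (b-a)/2^n ≤ 0.001
(9 - 2)/2^n ≤ 0.001
7/2^n ≤ 0.001
2^n ≥ 7000
n ≥ log₂(7000) = 12.77
n ≥ 13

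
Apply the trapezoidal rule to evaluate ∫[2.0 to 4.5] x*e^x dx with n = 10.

f(x) = x*e^x
a = 2.0, b = 4.5, n = 10
h = (b - a)/n = 0.250000

Trapezoidal rule: (h/2)[f(x₀) + 2f(x₁) + 2f(x₂) + ... + f(xₙ)]

x_0 = 2.0000, f(x_0) = 14.778112, coefficient = 1
x_1 = 2.2500, f(x_1) = 21.347406, coefficient = 2
x_2 = 2.5000, f(x_2) = 30.456235, coefficient = 2
x_3 = 2.7500, f(x_3) = 43.017238, coefficient = 2
x_4 = 3.0000, f(x_4) = 60.256611, coefficient = 2
x_5 = 3.2500, f(x_5) = 83.818605, coefficient = 2
x_6 = 3.5000, f(x_6) = 115.904082, coefficient = 2
x_7 = 3.7500, f(x_7) = 159.454058, coefficient = 2
x_8 = 4.0000, f(x_8) = 218.392600, coefficient = 2
x_9 = 4.2500, f(x_9) = 297.948002, coefficient = 2
x_10 = 4.5000, f(x_10) = 405.077091, coefficient = 1

I ≈ (0.250000/2) × 2481.044874 = 310.130609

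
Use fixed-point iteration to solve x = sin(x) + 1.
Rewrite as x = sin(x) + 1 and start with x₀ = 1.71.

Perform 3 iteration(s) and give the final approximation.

Equation: x = sin(x) + 1
Fixed-point form: x = sin(x) + 1
x₀ = 1.71

x_1 = g(1.710000) = 1.990327
x_2 = g(1.990327) = 1.913280
x_3 = g(1.913280) = 1.941923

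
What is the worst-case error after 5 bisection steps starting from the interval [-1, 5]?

Bisection error bound: |error| ≤ (b-a)/2^n
|error| ≤ (5 - (-1))/2^5 = 6/2^5
|error| ≤ 0.1875000000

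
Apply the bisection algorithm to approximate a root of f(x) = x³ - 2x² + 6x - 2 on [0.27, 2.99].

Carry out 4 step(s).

f(x) = x³ - 2x² + 6x - 2
Initial interval: [0.27, 2.99]

Iteration 1:
  c_1 = (0.270000 + 2.990000)/2 = 1.630000
  f(c_1) = f(1.630000) = 6.796947
  f(a) × f(c) < 0, new interval: [0.270000, 1.630000]
Iteration 2:
  c_2 = (0.270000 + 1.630000)/2 = 0.950000
  f(c_2) = f(0.950000) = 2.752375
  f(a) × f(c) < 0, new interval: [0.270000, 0.950000]
Iteration 3:
  c_3 = (0.270000 + 0.950000)/2 = 0.610000
  f(c_3) = f(0.610000) = 1.142781
  f(a) × f(c) < 0, new interval: [0.270000, 0.610000]
Iteration 4:
  c_4 = (0.270000 + 0.610000)/2 = 0.440000
  f(c_4) = f(0.440000) = 0.337984
  f(a) × f(c) < 0, new interval: [0.270000, 0.440000]

After 4 iteration(s), the approximation is c_4 = 0.440000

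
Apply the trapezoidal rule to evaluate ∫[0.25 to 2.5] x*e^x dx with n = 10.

f(x) = x*e^x
a = 0.25, b = 2.5, n = 10
h = (b - a)/n = 0.225000

Trapezoidal rule: (h/2)[f(x₀) + 2f(x₁) + 2f(x₂) + ... + f(xₙ)]

x_0 = 0.2500, f(x_0) = 0.321006, coefficient = 1
x_1 = 0.4750, f(x_1) = 0.763807, coefficient = 2
x_2 = 0.7000, f(x_2) = 1.409627, coefficient = 2
x_3 = 0.9250, f(x_3) = 2.332728, coefficient = 2
x_4 = 1.1500, f(x_4) = 3.631922, coefficient = 2
x_5 = 1.3750, f(x_5) = 5.438230, coefficient = 2
x_6 = 1.6000, f(x_6) = 7.924852, coefficient = 2
x_7 = 1.8250, f(x_7) = 11.320101, coefficient = 2
x_8 = 2.0500, f(x_8) = 15.924197, coefficient = 2
x_9 = 2.2750, f(x_9) = 22.131016, coefficient = 2
x_10 = 2.5000, f(x_10) = 30.456235, coefficient = 1

I ≈ (0.225000/2) × 172.530201 = 19.409648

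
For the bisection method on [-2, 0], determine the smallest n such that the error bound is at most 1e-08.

We need (b-a)/2^n ≤ 1e-08
(0 - (-2))/2^n ≤ 1e-08
2/2^n ≤ 1e-08
2^n ≥ 200000000
n ≥ log₂(200000000) = 27.58
n ≥ 28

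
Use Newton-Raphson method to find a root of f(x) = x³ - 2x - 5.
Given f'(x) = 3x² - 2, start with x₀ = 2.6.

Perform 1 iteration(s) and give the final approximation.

f(x) = x³ - 2x - 5
f'(x) = 3x² - 2
x₀ = 2.6

Newton-Raphson formula: x_{n+1} = x_n - f(x_n)/f'(x_n)

Iteration 1:
  f(2.600000) = 7.376000
  f'(2.600000) = 18.280000
  x_1 = 2.600000 - 7.376000/18.280000 = 2.196499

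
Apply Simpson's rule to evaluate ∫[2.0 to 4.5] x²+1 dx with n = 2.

f(x) = x²+1
a = 2.0, b = 4.5, n = 2
h = (b - a)/n = 1.250000

Simpson's rule: (h/3)[f(x₀) + 4f(x₁) + 2f(x₂) + ... + f(xₙ)]

x_0 = 2.0000, f(x_0) = 5.000000, coefficient = 1
x_1 = 3.2500, f(x_1) = 11.562500, coefficient = 4
x_2 = 4.5000, f(x_2) = 21.250000, coefficient = 1

I ≈ (1.250000/3) × 72.500000 = 30.208333
Exact value: 30.208333
Error: 0.000000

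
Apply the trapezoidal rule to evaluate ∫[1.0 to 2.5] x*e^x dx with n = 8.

f(x) = x*e^x
a = 1.0, b = 2.5, n = 8
h = (b - a)/n = 0.187500

Trapezoidal rule: (h/2)[f(x₀) + 2f(x₁) + 2f(x₂) + ... + f(xₙ)]

x_0 = 1.0000, f(x_0) = 2.718282, coefficient = 1
x_1 = 1.1875, f(x_1) = 3.893663, coefficient = 2
x_2 = 1.3750, f(x_2) = 5.438230, coefficient = 2
x_3 = 1.5625, f(x_3) = 7.454271, coefficient = 2
x_4 = 1.7500, f(x_4) = 10.070555, coefficient = 2
x_5 = 1.9375, f(x_5) = 13.448916, coefficient = 2
x_6 = 2.1250, f(x_6) = 17.792407, coefficient = 2
x_7 = 2.3125, f(x_7) = 23.355423, coefficient = 2
x_8 = 2.5000, f(x_8) = 30.456235, coefficient = 1

I ≈ (0.187500/2) × 196.081444 = 18.382635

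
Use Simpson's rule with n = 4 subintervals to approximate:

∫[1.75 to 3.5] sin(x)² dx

f(x) = sin(x)²
a = 1.75, b = 3.5, n = 4
h = (b - a)/n = 0.437500

Simpson's rule: (h/3)[f(x₀) + 4f(x₁) + 2f(x₂) + ... + f(xₙ)]

x_0 = 1.7500, f(x_0) = 0.968228, coefficient = 1
x_1 = 2.1875, f(x_1) = 0.665512, coefficient = 4
x_2 = 2.6250, f(x_2) = 0.243957, coefficient = 2
x_3 = 3.0625, f(x_3) = 0.006243, coefficient = 4
x_4 = 3.5000, f(x_4) = 0.123049, coefficient = 1

I ≈ (0.437500/3) × 4.266211 = 0.622156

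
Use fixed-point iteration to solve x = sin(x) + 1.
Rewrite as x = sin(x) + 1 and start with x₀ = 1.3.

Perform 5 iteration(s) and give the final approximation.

Equation: x = sin(x) + 1
Fixed-point form: x = sin(x) + 1
x₀ = 1.3

x_1 = g(1.300000) = 1.963558
x_2 = g(1.963558) = 1.923856
x_3 = g(1.923856) = 1.938319
x_4 = g(1.938319) = 1.933220
x_5 = g(1.933220) = 1.935040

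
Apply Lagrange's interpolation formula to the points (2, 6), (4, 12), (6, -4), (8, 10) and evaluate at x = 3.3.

Lagrange interpolation formula:
P(x) = Σ yᵢ × Lᵢ(x)
where Lᵢ(x) = Π_{j≠i} (x - xⱼ)/(xᵢ - xⱼ)

L_0(3.3) = (3.3 - 4)/(2 - 4) × (3.3 - 6)/(2 - 6) × (3.3 - 8)/(2 - 8) = 0.185063
L_1(3.3) = (3.3 - 2)/(4 - 2) × (3.3 - 6)/(4 - 6) × (3.3 - 8)/(4 - 8) = 1.031062
L_2(3.3) = (3.3 - 2)/(6 - 2) × (3.3 - 4)/(6 - 4) × (3.3 - 8)/(6 - 8) = -0.267313
L_3(3.3) = (3.3 - 2)/(8 - 2) × (3.3 - 4)/(8 - 4) × (3.3 - 6)/(8 - 6) = 0.051188

P(3.3) = 6×L_0(3.3) + 12×L_1(3.3) + (-4)×L_2(3.3) + 10×L_3(3.3)
P(3.3) = 15.064250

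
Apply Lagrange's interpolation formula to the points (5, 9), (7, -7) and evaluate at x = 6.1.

Lagrange interpolation formula:
P(x) = Σ yᵢ × Lᵢ(x)
where Lᵢ(x) = Π_{j≠i} (x - xⱼ)/(xᵢ - xⱼ)

L_0(6.1) = (6.1 - 7)/(5 - 7) = 0.450000
L_1(6.1) = (6.1 - 5)/(7 - 5) = 0.550000

P(6.1) = 9×L_0(6.1) + (-7)×L_1(6.1)
P(6.1) = 0.200000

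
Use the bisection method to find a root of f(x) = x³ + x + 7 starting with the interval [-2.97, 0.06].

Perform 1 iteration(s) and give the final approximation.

f(x) = x³ + x + 7
Initial interval: [-2.97, 0.06]

Iteration 1:
  c_1 = (-2.970000 + 0.060000)/2 = -1.455000
  f(c_1) = f(-1.455000) = 2.464729
  f(a) × f(c) < 0, new interval: [-2.970000, -1.455000]

After 1 iteration(s), the approximation is c_1 = -1.455000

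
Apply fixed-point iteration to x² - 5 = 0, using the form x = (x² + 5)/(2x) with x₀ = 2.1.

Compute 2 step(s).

Equation: x² - 5 = 0
Fixed-point form: x = (x² + 5)/(2x)
x₀ = 2.1

x_1 = g(2.100000) = 2.240476
x_2 = g(2.240476) = 2.236072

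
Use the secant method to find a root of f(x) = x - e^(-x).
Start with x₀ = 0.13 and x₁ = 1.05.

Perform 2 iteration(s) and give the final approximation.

f(x) = x - e^(-x)
x₀ = 0.13, x₁ = 1.05

Secant formula: x_{n+1} = x_n - f(x_n)(x_n - x_{n-1})/(f(x_n) - f(x_{n-1}))

Iteration 1:
  f(0.130000) = -0.748095
  f(1.050000) = 0.700062
  x_2 = 1.050000 - 0.700062×(1.050000 - 0.130000)/(0.700062 - (-0.748095))
       = 0.605257
Iteration 2:
  f(1.050000) = 0.700062
  f(0.605257) = 0.059324
  x_3 = 0.605257 - 0.059324×(0.605257 - 1.050000)/(0.059324 - 0.700062)
       = 0.564080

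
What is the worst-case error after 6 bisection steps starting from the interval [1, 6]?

Bisection error bound: |error| ≤ (b-a)/2^n
|error| ≤ (6 - 1)/2^6 = 5/2^6
|error| ≤ 0.0781250000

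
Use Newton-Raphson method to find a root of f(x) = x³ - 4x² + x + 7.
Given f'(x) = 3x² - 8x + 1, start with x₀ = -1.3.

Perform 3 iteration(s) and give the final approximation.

f(x) = x³ - 4x² + x + 7
f'(x) = 3x² - 8x + 1
x₀ = -1.3

Newton-Raphson formula: x_{n+1} = x_n - f(x_n)/f'(x_n)

Iteration 1:
  f(-1.300000) = -3.257000
  f'(-1.300000) = 16.470000
  x_1 = -1.300000 - (-3.257000)/16.470000 = -1.102247
Iteration 2:
  f(-1.102247) = -0.301207
  f'(-1.102247) = 13.462814
  x_2 = -1.102247 - (-0.301207)/13.462814 = -1.079873
Iteration 3:
  f(-1.079873) = -0.003646
  f'(-1.079873) = 13.137364
  x_3 = -1.079873 - (-0.003646)/13.137364 = -1.079596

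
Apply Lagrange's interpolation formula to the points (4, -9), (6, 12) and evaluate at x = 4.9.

Lagrange interpolation formula:
P(x) = Σ yᵢ × Lᵢ(x)
where Lᵢ(x) = Π_{j≠i} (x - xⱼ)/(xᵢ - xⱼ)

L_0(4.9) = (4.9 - 6)/(4 - 6) = 0.550000
L_1(4.9) = (4.9 - 4)/(6 - 4) = 0.450000

P(4.9) = (-9)×L_0(4.9) + 12×L_1(4.9)
P(4.9) = 0.450000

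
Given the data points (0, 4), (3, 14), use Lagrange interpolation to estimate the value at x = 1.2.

Lagrange interpolation formula:
P(x) = Σ yᵢ × Lᵢ(x)
where Lᵢ(x) = Π_{j≠i} (x - xⱼ)/(xᵢ - xⱼ)

L_0(1.2) = (1.2 - 3)/(0 - 3) = 0.600000
L_1(1.2) = (1.2 - 0)/(3 - 0) = 0.400000

P(1.2) = 4×L_0(1.2) + 14×L_1(1.2)
P(1.2) = 8.000000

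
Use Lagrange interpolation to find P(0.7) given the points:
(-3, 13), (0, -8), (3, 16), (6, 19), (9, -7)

Lagrange interpolation formula:
P(x) = Σ yᵢ × Lᵢ(x)
where Lᵢ(x) = Π_{j≠i} (x - xⱼ)/(xᵢ - xⱼ)

L_0(0.7) = (0.7 - 0)/(-3 - 0) × (0.7 - 3)/(-3 - 3) × (0.7 - 6)/(-3 - 6) × (0.7 - 9)/(-3 - 9) = -0.036432
L_1(0.7) = (0.7 - (-3))/(0 - (-3)) × (0.7 - 3)/(0 - 3) × (0.7 - 6)/(0 - 6) × (0.7 - 9)/(0 - 9) = 0.770278
L_2(0.7) = (0.7 - (-3))/(3 - (-3)) × (0.7 - 0)/(3 - 0) × (0.7 - 6)/(3 - 6) × (0.7 - 9)/(3 - 9) = 0.351648
L_3(0.7) = (0.7 - (-3))/(6 - (-3)) × (0.7 - 0)/(6 - 0) × (0.7 - 3)/(6 - 3) × (0.7 - 9)/(6 - 9) = -0.101735
L_4(0.7) = (0.7 - (-3))/(9 - (-3)) × (0.7 - 0)/(9 - 0) × (0.7 - 3)/(9 - 3) × (0.7 - 6)/(9 - 6) = 0.016241

P(0.7) = 13×L_0(0.7) + (-8)×L_1(0.7) + 16×L_2(0.7) + 19×L_3(0.7) + (-7)×L_4(0.7)
P(0.7) = -3.056108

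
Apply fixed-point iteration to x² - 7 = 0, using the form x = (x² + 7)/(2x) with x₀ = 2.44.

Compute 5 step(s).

Equation: x² - 7 = 0
Fixed-point form: x = (x² + 7)/(2x)
x₀ = 2.44

x_1 = g(2.440000) = 2.654426
x_2 = g(2.654426) = 2.645765
x_3 = g(2.645765) = 2.645751
x_4 = g(2.645751) = 2.645751
x_5 = g(2.645751) = 2.645751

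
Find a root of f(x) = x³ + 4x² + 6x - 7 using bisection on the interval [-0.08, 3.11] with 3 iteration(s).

f(x) = x³ + 4x² + 6x - 7
Initial interval: [-0.08, 3.11]

Iteration 1:
  c_1 = (-0.080000 + 3.110000)/2 = 1.515000
  f(c_1) = f(1.515000) = 14.748166
  f(a) × f(c) < 0, new interval: [-0.080000, 1.515000]
Iteration 2:
  c_2 = (-0.080000 + 1.515000)/2 = 0.717500
  f(c_2) = f(0.717500) = -0.266402
  f(a) × f(c) ≥ 0, new interval: [0.717500, 1.515000]
Iteration 3:
  c_3 = (0.717500 + 1.515000)/2 = 1.116250
  f(c_3) = f(1.116250) = 6.072419
  f(a) × f(c) < 0, new interval: [0.717500, 1.116250]

After 3 iteration(s), the approximation is c_3 = 1.116250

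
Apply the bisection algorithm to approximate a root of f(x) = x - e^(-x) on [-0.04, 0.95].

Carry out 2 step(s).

f(x) = x - e^(-x)
Initial interval: [-0.04, 0.95]

Iteration 1:
  c_1 = (-0.040000 + 0.950000)/2 = 0.455000
  f(c_1) = f(0.455000) = -0.179448
  f(a) × f(c) ≥ 0, new interval: [0.455000, 0.950000]
Iteration 2:
  c_2 = (0.455000 + 0.950000)/2 = 0.702500
  f(c_2) = f(0.702500) = 0.207155
  f(a) × f(c) < 0, new interval: [0.455000, 0.702500]

After 2 iteration(s), the approximation is c_2 = 0.702500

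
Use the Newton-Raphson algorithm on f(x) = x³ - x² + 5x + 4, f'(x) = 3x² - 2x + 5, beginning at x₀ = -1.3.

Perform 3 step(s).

f(x) = x³ - x² + 5x + 4
f'(x) = 3x² - 2x + 5
x₀ = -1.3

Newton-Raphson formula: x_{n+1} = x_n - f(x_n)/f'(x_n)

Iteration 1:
  f(-1.300000) = -6.387000
  f'(-1.300000) = 12.670000
  x_1 = -1.300000 - (-6.387000)/12.670000 = -0.795896
Iteration 2:
  f(-0.795896) = -1.117090
  f'(-0.795896) = 8.492142
  x_2 = -0.795896 - (-1.117090)/8.492142 = -0.664352
Iteration 3:
  f(-0.664352) = -0.056344
  f'(-0.664352) = 7.652794
  x_3 = -0.664352 - (-0.056344)/7.652794 = -0.656989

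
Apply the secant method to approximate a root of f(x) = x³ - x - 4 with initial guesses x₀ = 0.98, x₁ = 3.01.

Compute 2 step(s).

f(x) = x³ - x - 4
x₀ = 0.98, x₁ = 3.01

Secant formula: x_{n+1} = x_n - f(x_n)(x_n - x_{n-1})/(f(x_n) - f(x_{n-1}))

Iteration 1:
  f(0.980000) = -4.038808
  f(3.010000) = 20.260901
  x_2 = 3.010000 - 20.260901×(3.010000 - 0.980000)/(20.260901 - (-4.038808))
       = 1.317402
Iteration 2:
  f(3.010000) = 20.260901
  f(1.317402) = -3.030986
  x_3 = 1.317402 - (-3.030986)×(1.317402 - 3.010000)/(-3.030986 - 20.260901)
       = 1.537661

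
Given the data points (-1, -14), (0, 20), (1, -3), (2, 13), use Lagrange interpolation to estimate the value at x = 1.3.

Lagrange interpolation formula:
P(x) = Σ yᵢ × Lᵢ(x)
where Lᵢ(x) = Π_{j≠i} (x - xⱼ)/(xᵢ - xⱼ)

L_0(1.3) = (1.3 - 0)/(-1 - 0) × (1.3 - 1)/(-1 - 1) × (1.3 - 2)/(-1 - 2) = 0.045500
L_1(1.3) = (1.3 - (-1))/(0 - (-1)) × (1.3 - 1)/(0 - 1) × (1.3 - 2)/(0 - 2) = -0.241500
L_2(1.3) = (1.3 - (-1))/(1 - (-1)) × (1.3 - 0)/(1 - 0) × (1.3 - 2)/(1 - 2) = 1.046500
L_3(1.3) = (1.3 - (-1))/(2 - (-1)) × (1.3 - 0)/(2 - 0) × (1.3 - 1)/(2 - 1) = 0.149500

P(1.3) = (-14)×L_0(1.3) + 20×L_1(1.3) + (-3)×L_2(1.3) + 13×L_3(1.3)
P(1.3) = -6.663000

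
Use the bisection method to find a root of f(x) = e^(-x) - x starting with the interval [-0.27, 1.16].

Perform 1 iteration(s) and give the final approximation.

f(x) = e^(-x) - x
Initial interval: [-0.27, 1.16]

Iteration 1:
  c_1 = (-0.270000 + 1.160000)/2 = 0.445000
  f(c_1) = f(0.445000) = 0.195824
  f(a) × f(c) ≥ 0, new interval: [0.445000, 1.160000]

After 1 iteration(s), the approximation is c_1 = 0.445000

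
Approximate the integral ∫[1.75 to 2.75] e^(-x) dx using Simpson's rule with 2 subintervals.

f(x) = e^(-x)
a = 1.75, b = 2.75, n = 2
h = (b - a)/n = 0.500000

Simpson's rule: (h/3)[f(x₀) + 4f(x₁) + 2f(x₂) + ... + f(xₙ)]

x_0 = 1.7500, f(x_0) = 0.173774, coefficient = 1
x_1 = 2.2500, f(x_1) = 0.105399, coefficient = 4
x_2 = 2.7500, f(x_2) = 0.063928, coefficient = 1

I ≈ (0.500000/3) × 0.659299 = 0.109883
Exact value: 0.109846
Error: 0.000037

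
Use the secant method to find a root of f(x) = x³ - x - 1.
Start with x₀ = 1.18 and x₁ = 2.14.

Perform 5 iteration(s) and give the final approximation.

f(x) = x³ - x - 1
x₀ = 1.18, x₁ = 2.14

Secant formula: x_{n+1} = x_n - f(x_n)(x_n - x_{n-1})/(f(x_n) - f(x_{n-1}))

Iteration 1:
  f(1.180000) = -0.536968
  f(2.140000) = 6.660344
  x_2 = 2.140000 - 6.660344×(2.140000 - 1.180000)/(6.660344 - (-0.536968))
       = 1.251622
Iteration 2:
  f(2.140000) = 6.660344
  f(1.251622) = -0.290882
  x_3 = 1.251622 - (-0.290882)×(1.251622 - 2.140000)/(-0.290882 - 6.660344)
       = 1.288798
Iteration 3:
  f(1.251622) = -0.290882
  f(1.288798) = -0.148105
  x_4 = 1.288798 - (-0.148105)×(1.288798 - 1.251622)/(-0.148105 - (-0.290882))
       = 1.327360
Iteration 4:
  f(1.288798) = -0.148105
  f(1.327360) = 0.011296
  x_5 = 1.327360 - 0.011296×(1.327360 - 1.288798)/(0.011296 - (-0.148105))
       = 1.324627
Iteration 5:
  f(1.327360) = 0.011296
  f(1.324627) = -0.000386
  x_6 = 1.324627 - (-0.000386)×(1.324627 - 1.327360)/(-0.000386 - 0.011296)
       = 1.324718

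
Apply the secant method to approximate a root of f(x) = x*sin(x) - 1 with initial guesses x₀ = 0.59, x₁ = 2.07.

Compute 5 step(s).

f(x) = x*sin(x) - 1
x₀ = 0.59, x₁ = 2.07

Secant formula: x_{n+1} = x_n - f(x_n)(x_n - x_{n-1})/(f(x_n) - f(x_{n-1}))

Iteration 1:
  f(0.590000) = -0.671747
  f(2.070000) = 0.817386
  x_2 = 2.070000 - 0.817386×(2.070000 - 0.590000)/(0.817386 - (-0.671747))
       = 1.257627
Iteration 2:
  f(2.070000) = 0.817386
  f(1.257627) = 0.196459
  x_3 = 1.257627 - 0.196459×(1.257627 - 2.070000)/(0.196459 - 0.817386)
       = 1.000596
Iteration 3:
  f(1.257627) = 0.196459
  f(1.000596) = -0.157706
  x_4 = 1.000596 - (-0.157706)×(1.000596 - 1.257627)/(-0.157706 - 0.196459)
       = 1.115049
Iteration 4:
  f(1.000596) = -0.157706
  f(1.115049) = 0.001239
  x_5 = 1.115049 - 0.001239×(1.115049 - 1.000596)/(0.001239 - (-0.157706))
       = 1.114157
Iteration 5:
  f(1.115049) = 0.001239
  f(1.114157) = 0.000000
  x_6 = 1.114157 - 0.000000×(1.114157 - 1.115049)/(0.000000 - 0.001239)
       = 1.114157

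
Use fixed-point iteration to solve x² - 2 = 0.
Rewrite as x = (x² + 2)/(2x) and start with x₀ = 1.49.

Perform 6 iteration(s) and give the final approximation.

Equation: x² - 2 = 0
Fixed-point form: x = (x² + 2)/(2x)
x₀ = 1.49

x_1 = g(1.490000) = 1.416141
x_2 = g(1.416141) = 1.414215
x_3 = g(1.414215) = 1.414214
x_4 = g(1.414214) = 1.414214
x_5 = g(1.414214) = 1.414214
x_6 = g(1.414214) = 1.414214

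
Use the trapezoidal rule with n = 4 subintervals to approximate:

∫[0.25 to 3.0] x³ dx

f(x) = x³
a = 0.25, b = 3.0, n = 4
h = (b - a)/n = 0.687500

Trapezoidal rule: (h/2)[f(x₀) + 2f(x₁) + 2f(x₂) + ... + f(xₙ)]

x_0 = 0.2500, f(x_0) = 0.015625, coefficient = 1
x_1 = 0.9375, f(x_1) = 0.823975, coefficient = 2
x_2 = 1.6250, f(x_2) = 4.291016, coefficient = 2
x_3 = 2.3125, f(x_3) = 12.366455, coefficient = 2
x_4 = 3.0000, f(x_4) = 27.000000, coefficient = 1

I ≈ (0.687500/2) × 61.978516 = 21.305115
Exact value: 20.249023
Error: 1.056091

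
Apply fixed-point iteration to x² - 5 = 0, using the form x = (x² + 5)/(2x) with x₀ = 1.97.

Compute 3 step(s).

Equation: x² - 5 = 0
Fixed-point form: x = (x² + 5)/(2x)
x₀ = 1.97

x_1 = g(1.970000) = 2.254036
x_2 = g(2.254036) = 2.236140
x_3 = g(2.236140) = 2.236068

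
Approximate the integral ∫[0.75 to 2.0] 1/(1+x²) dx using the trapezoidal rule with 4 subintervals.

f(x) = 1/(1+x²)
a = 0.75, b = 2.0, n = 4
h = (b - a)/n = 0.312500

Trapezoidal rule: (h/2)[f(x₀) + 2f(x₁) + 2f(x₂) + ... + f(xₙ)]

x_0 = 0.7500, f(x_0) = 0.640000, coefficient = 1
x_1 = 1.0625, f(x_1) = 0.469725, coefficient = 2
x_2 = 1.3750, f(x_2) = 0.345946, coefficient = 2
x_3 = 1.6875, f(x_3) = 0.259898, coefficient = 2
x_4 = 2.0000, f(x_4) = 0.200000, coefficient = 1

I ≈ (0.312500/2) × 2.991138 = 0.467365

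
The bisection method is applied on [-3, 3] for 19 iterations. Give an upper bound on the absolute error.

Bisection error bound: |error| ≤ (b-a)/2^n
|error| ≤ (3 - (-3))/2^19 = 6/2^19
|error| ≤ 0.0000114441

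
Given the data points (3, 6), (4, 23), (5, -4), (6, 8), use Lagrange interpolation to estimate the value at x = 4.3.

Lagrange interpolation formula:
P(x) = Σ yᵢ × Lᵢ(x)
where Lᵢ(x) = Π_{j≠i} (x - xⱼ)/(xᵢ - xⱼ)

L_0(4.3) = (4.3 - 4)/(3 - 4) × (4.3 - 5)/(3 - 5) × (4.3 - 6)/(3 - 6) = -0.059500
L_1(4.3) = (4.3 - 3)/(4 - 3) × (4.3 - 5)/(4 - 5) × (4.3 - 6)/(4 - 6) = 0.773500
L_2(4.3) = (4.3 - 3)/(5 - 3) × (4.3 - 4)/(5 - 4) × (4.3 - 6)/(5 - 6) = 0.331500
L_3(4.3) = (4.3 - 3)/(6 - 3) × (4.3 - 4)/(6 - 4) × (4.3 - 5)/(6 - 5) = -0.045500

P(4.3) = 6×L_0(4.3) + 23×L_1(4.3) + (-4)×L_2(4.3) + 8×L_3(4.3)
P(4.3) = 15.743500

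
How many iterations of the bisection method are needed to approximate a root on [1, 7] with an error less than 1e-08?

We need (b-a)/2^n ≤ 1e-08
(7 - 1)/2^n ≤ 1e-08
6/2^n ≤ 1e-08
2^n ≥ 600000000
n ≥ log₂(600000000) = 29.16
n ≥ 30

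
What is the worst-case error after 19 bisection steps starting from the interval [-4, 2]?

Bisection error bound: |error| ≤ (b-a)/2^n
|error| ≤ (2 - (-4))/2^19 = 6/2^19
|error| ≤ 0.0000114441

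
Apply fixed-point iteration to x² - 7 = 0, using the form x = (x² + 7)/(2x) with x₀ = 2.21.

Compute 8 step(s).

Equation: x² - 7 = 0
Fixed-point form: x = (x² + 7)/(2x)
x₀ = 2.21

x_1 = g(2.210000) = 2.688710
x_2 = g(2.688710) = 2.646095
x_3 = g(2.646095) = 2.645751
x_4 = g(2.645751) = 2.645751
x_5 = g(2.645751) = 2.645751
x_6 = g(2.645751) = 2.645751
x_7 = g(2.645751) = 2.645751
x_8 = g(2.645751) = 2.645751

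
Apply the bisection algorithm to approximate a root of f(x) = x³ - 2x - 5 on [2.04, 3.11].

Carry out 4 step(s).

f(x) = x³ - 2x - 5
Initial interval: [2.04, 3.11]

Iteration 1:
  c_1 = (2.040000 + 3.110000)/2 = 2.575000
  f(c_1) = f(2.575000) = 6.923859
  f(a) × f(c) < 0, new interval: [2.040000, 2.575000]
Iteration 2:
  c_2 = (2.040000 + 2.575000)/2 = 2.307500
  f(c_2) = f(2.307500) = 2.671414
  f(a) × f(c) < 0, new interval: [2.040000, 2.307500]
Iteration 3:
  c_3 = (2.040000 + 2.307500)/2 = 2.173750
  f(c_3) = f(2.173750) = 0.923880
  f(a) × f(c) < 0, new interval: [2.040000, 2.173750]
Iteration 4:
  c_4 = (2.040000 + 2.173750)/2 = 2.106875
  f(c_4) = f(2.106875) = 0.138504
  f(a) × f(c) < 0, new interval: [2.040000, 2.106875]

After 4 iteration(s), the approximation is c_4 = 2.106875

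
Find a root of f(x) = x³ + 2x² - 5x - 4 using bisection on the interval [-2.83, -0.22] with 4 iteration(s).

f(x) = x³ + 2x² - 5x - 4
Initial interval: [-2.83, -0.22]

Iteration 1:
  c_1 = (-2.830000 + (-0.220000))/2 = -1.525000
  f(c_1) = f(-1.525000) = 4.729672
  f(a) × f(c) ≥ 0, new interval: [-1.525000, -0.220000]
Iteration 2:
  c_2 = (-1.525000 + (-0.220000))/2 = -0.872500
  f(c_2) = f(-0.872500) = 1.220816
  f(a) × f(c) ≥ 0, new interval: [-0.872500, -0.220000]
Iteration 3:
  c_3 = (-0.872500 + (-0.220000))/2 = -0.546250
  f(c_3) = f(-0.546250) = -0.834967
  f(a) × f(c) < 0, new interval: [-0.872500, -0.546250]
Iteration 4:
  c_4 = (-0.872500 + (-0.546250))/2 = -0.709375
  f(c_4) = f(-0.709375) = 0.196334
  f(a) × f(c) ≥ 0, new interval: [-0.709375, -0.546250]

After 4 iteration(s), the approximation is c_4 = -0.709375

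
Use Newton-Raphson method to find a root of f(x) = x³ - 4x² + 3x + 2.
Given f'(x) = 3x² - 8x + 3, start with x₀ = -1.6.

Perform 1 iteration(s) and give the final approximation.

f(x) = x³ - 4x² + 3x + 2
f'(x) = 3x² - 8x + 3
x₀ = -1.6

Newton-Raphson formula: x_{n+1} = x_n - f(x_n)/f'(x_n)

Iteration 1:
  f(-1.600000) = -17.136000
  f'(-1.600000) = 23.480000
  x_1 = -1.600000 - (-17.136000)/23.480000 = -0.870187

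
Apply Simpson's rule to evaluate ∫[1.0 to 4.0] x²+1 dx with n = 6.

f(x) = x²+1
a = 1.0, b = 4.0, n = 6
h = (b - a)/n = 0.500000

Simpson's rule: (h/3)[f(x₀) + 4f(x₁) + 2f(x₂) + ... + f(xₙ)]

x_0 = 1.0000, f(x_0) = 2.000000, coefficient = 1
x_1 = 1.5000, f(x_1) = 3.250000, coefficient = 4
x_2 = 2.0000, f(x_2) = 5.000000, coefficient = 2
x_3 = 2.5000, f(x_3) = 7.250000, coefficient = 4
x_4 = 3.0000, f(x_4) = 10.000000, coefficient = 2
x_5 = 3.5000, f(x_5) = 13.250000, coefficient = 4
x_6 = 4.0000, f(x_6) = 17.000000, coefficient = 1

I ≈ (0.500000/3) × 144.000000 = 24.000000
Exact value: 24.000000
Error: 0.000000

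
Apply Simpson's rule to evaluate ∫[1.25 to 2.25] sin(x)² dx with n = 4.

f(x) = sin(x)²
a = 1.25, b = 2.25, n = 4
h = (b - a)/n = 0.250000

Simpson's rule: (h/3)[f(x₀) + 4f(x₁) + 2f(x₂) + ... + f(xₙ)]

x_0 = 1.2500, f(x_0) = 0.900572, coefficient = 1
x_1 = 1.5000, f(x_1) = 0.994996, coefficient = 4
x_2 = 1.7500, f(x_2) = 0.968228, coefficient = 2
x_3 = 2.0000, f(x_3) = 0.826822, coefficient = 4
x_4 = 2.2500, f(x_4) = 0.605398, coefficient = 1

I ≈ (0.250000/3) × 10.729699 = 0.894142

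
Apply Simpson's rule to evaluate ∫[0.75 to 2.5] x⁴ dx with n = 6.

f(x) = x⁴
a = 0.75, b = 2.5, n = 6
h = (b - a)/n = 0.291667

Simpson's rule: (h/3)[f(x₀) + 4f(x₁) + 2f(x₂) + ... + f(xₙ)]

x_0 = 0.7500, f(x_0) = 0.316406, coefficient = 1
x_1 = 1.0417, f(x_1) = 1.177376, coefficient = 4
x_2 = 1.3333, f(x_2) = 3.160494, coefficient = 2
x_3 = 1.6250, f(x_3) = 6.972900, coefficient = 4
x_4 = 1.9167, f(x_4) = 13.495419, coefficient = 2
x_5 = 2.2083, f(x_5) = 23.782555, coefficient = 4
x_6 = 2.5000, f(x_6) = 39.062500, coefficient = 1

I ≈ (0.291667/3) × 200.422056 = 19.485478
Exact value: 19.483789
Error: 0.001689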